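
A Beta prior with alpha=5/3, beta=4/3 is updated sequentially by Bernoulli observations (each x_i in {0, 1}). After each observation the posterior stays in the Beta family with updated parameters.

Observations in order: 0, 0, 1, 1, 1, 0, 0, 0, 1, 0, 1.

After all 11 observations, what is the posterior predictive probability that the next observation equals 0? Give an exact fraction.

11/21

obs 1: x=0 → posterior Beta(5/3, 7/3)
obs 2: x=0 → posterior Beta(5/3, 10/3)
obs 3: x=1 → posterior Beta(8/3, 10/3)
obs 4: x=1 → posterior Beta(11/3, 10/3)
obs 5: x=1 → posterior Beta(14/3, 10/3)
obs 6: x=0 → posterior Beta(14/3, 13/3)
obs 7: x=0 → posterior Beta(14/3, 16/3)
obs 8: x=0 → posterior Beta(14/3, 19/3)
obs 9: x=1 → posterior Beta(17/3, 19/3)
obs 10: x=0 → posterior Beta(17/3, 22/3)
obs 11: x=1 → posterior Beta(20/3, 22/3)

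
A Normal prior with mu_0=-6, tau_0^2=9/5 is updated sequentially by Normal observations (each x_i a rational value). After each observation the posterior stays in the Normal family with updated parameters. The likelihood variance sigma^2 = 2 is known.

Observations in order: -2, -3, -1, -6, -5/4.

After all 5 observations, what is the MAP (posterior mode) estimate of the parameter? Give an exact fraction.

-717/220

obs 1: x=-2 → posterior Normal(-78/19, 18/19)
obs 2: x=-3 → posterior Normal(-15/4, 9/14)
obs 3: x=-1 → posterior Normal(-114/37, 18/37)
obs 4: x=-6 → posterior Normal(-84/23, 9/23)
obs 5: x=-5/4 → posterior Normal(-717/220, 18/55)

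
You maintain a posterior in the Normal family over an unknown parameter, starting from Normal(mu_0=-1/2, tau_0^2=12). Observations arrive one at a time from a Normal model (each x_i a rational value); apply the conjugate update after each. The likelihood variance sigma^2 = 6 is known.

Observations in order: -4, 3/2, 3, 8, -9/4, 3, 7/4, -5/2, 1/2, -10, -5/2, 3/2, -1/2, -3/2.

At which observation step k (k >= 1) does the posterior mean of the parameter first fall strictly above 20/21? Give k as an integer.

obs 1: x=-4 → posterior Normal(-17/6, 4)
obs 2: x=3/2 → posterior Normal(-11/10, 12/5)
obs 3: x=3 → posterior Normal(1/14, 12/7)
obs 4: x=8 → posterior Normal(11/6, 4/3)
obs 5: x=-9/4 → posterior Normal(12/11, 12/11)
obs 6: x=3 → posterior Normal(18/13, 12/13)
obs 7: x=7/4 → posterior Normal(43/30, 4/5)
obs 8: x=-5/2 → posterior Normal(33/34, 12/17)
obs 9: x=1/2 → posterior Normal(35/38, 12/19)
obs 10: x=-10 → posterior Normal(-5/42, 4/7)
obs 11: x=-5/2 → posterior Normal(-15/46, 12/23)
obs 12: x=3/2 → posterior Normal(-9/50, 12/25)
obs 13: x=-1/2 → posterior Normal(-11/54, 4/9)
obs 14: x=-3/2 → posterior Normal(-17/58, 12/29)

k = 4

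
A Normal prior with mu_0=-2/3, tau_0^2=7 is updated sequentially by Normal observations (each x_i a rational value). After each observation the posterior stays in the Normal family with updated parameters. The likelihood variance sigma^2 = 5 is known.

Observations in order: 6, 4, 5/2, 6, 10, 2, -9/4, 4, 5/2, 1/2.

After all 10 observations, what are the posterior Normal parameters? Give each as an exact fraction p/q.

obs 1: x=6 → posterior Normal(29/9, 35/12)
obs 2: x=4 → posterior Normal(200/57, 35/19)
obs 3: x=5/2 → posterior Normal(505/156, 35/26)
obs 4: x=6 → posterior Normal(757/198, 35/33)
obs 5: x=10 → posterior Normal(1177/240, 7/8)
obs 6: x=2 → posterior Normal(1261/282, 35/47)
obs 7: x=-9/4 → posterior Normal(2333/648, 35/54)
obs 8: x=4 → posterior Normal(2669/732, 35/61)
obs 9: x=5/2 → posterior Normal(2879/816, 35/68)
obs 10: x=1/2 → posterior Normal(2921/900, 7/15)

mu_0=2921/900, tau_0^2=7/15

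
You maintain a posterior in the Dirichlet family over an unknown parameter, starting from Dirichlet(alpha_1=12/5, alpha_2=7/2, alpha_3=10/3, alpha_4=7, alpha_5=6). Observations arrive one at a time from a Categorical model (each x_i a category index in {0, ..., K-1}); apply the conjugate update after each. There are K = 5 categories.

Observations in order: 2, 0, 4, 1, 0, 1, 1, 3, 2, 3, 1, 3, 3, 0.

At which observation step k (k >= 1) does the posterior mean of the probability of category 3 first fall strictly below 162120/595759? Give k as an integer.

obs 1: x=2 → posterior Dirichlet(12/5, 7/2, 13/3, 7, 6)
obs 2: x=0 → posterior Dirichlet(17/5, 7/2, 13/3, 7, 6)
obs 3: x=4 → posterior Dirichlet(17/5, 7/2, 13/3, 7, 7)
obs 4: x=1 → posterior Dirichlet(17/5, 9/2, 13/3, 7, 7)
obs 5: x=0 → posterior Dirichlet(22/5, 9/2, 13/3, 7, 7)
obs 6: x=1 → posterior Dirichlet(22/5, 11/2, 13/3, 7, 7)
obs 7: x=1 → posterior Dirichlet(22/5, 13/2, 13/3, 7, 7)
obs 8: x=3 → posterior Dirichlet(22/5, 13/2, 13/3, 8, 7)
obs 9: x=2 → posterior Dirichlet(22/5, 13/2, 16/3, 8, 7)
obs 10: x=3 → posterior Dirichlet(22/5, 13/2, 16/3, 9, 7)
obs 11: x=1 → posterior Dirichlet(22/5, 15/2, 16/3, 9, 7)
obs 12: x=3 → posterior Dirichlet(22/5, 15/2, 16/3, 10, 7)
obs 13: x=3 → posterior Dirichlet(22/5, 15/2, 16/3, 11, 7)
obs 14: x=0 → posterior Dirichlet(27/5, 15/2, 16/3, 11, 7)

k = 4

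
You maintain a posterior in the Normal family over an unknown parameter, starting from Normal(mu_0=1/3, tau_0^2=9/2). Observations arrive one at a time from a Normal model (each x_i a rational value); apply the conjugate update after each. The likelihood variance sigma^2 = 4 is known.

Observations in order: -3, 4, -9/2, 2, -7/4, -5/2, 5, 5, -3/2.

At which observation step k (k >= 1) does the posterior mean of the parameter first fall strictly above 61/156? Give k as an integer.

k = 2

obs 1: x=-3 → posterior Normal(-73/51, 36/17)
obs 2: x=4 → posterior Normal(35/78, 18/13)
obs 3: x=-9/2 → posterior Normal(-173/210, 36/35)
obs 4: x=2 → posterior Normal(-65/264, 9/11)
obs 5: x=-7/4 → posterior Normal(-319/636, 36/53)
obs 6: x=-5/2 → posterior Normal(-19/24, 18/31)
obs 7: x=5 → posterior Normal(-49/852, 36/71)
obs 8: x=5 → posterior Normal(491/960, 9/20)
obs 9: x=-3/2 → posterior Normal(329/1068, 36/89)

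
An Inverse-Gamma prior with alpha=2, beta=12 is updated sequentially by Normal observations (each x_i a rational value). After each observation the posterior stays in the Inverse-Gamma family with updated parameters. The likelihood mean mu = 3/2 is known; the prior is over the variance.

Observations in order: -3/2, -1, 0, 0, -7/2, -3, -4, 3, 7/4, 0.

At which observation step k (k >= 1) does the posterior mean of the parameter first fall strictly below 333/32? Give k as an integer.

k = 2

obs 1: x=-3/2 → posterior Inverse-Gamma(5/2, 33/2)
obs 2: x=-1 → posterior Inverse-Gamma(3, 157/8)
obs 3: x=0 → posterior Inverse-Gamma(7/2, 83/4)
obs 4: x=0 → posterior Inverse-Gamma(4, 175/8)
obs 5: x=-7/2 → posterior Inverse-Gamma(9/2, 275/8)
obs 6: x=-3 → posterior Inverse-Gamma(5, 89/2)
obs 7: x=-4 → posterior Inverse-Gamma(11/2, 477/8)
obs 8: x=3 → posterior Inverse-Gamma(6, 243/4)
obs 9: x=7/4 → posterior Inverse-Gamma(13/2, 1945/32)
obs 10: x=0 → posterior Inverse-Gamma(7, 1981/32)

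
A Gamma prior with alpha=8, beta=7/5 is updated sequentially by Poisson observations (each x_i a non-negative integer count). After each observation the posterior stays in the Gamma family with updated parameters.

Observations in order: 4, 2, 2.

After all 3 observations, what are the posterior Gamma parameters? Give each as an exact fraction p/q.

obs 1: x=4 → posterior Gamma(12, 12/5)
obs 2: x=2 → posterior Gamma(14, 17/5)
obs 3: x=2 → posterior Gamma(16, 22/5)

alpha=16, beta=22/5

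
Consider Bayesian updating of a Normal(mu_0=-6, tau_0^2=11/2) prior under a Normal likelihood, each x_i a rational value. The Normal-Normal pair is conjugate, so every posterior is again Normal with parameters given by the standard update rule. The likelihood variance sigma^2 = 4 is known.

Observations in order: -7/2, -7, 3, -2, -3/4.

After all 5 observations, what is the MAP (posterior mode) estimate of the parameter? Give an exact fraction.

obs 1: x=-7/2 → posterior Normal(-173/38, 44/19)
obs 2: x=-7 → posterior Normal(-109/20, 22/15)
obs 3: x=3 → posterior Normal(-261/82, 44/41)
obs 4: x=-2 → posterior Normal(-305/104, 11/13)
obs 5: x=-3/4 → posterior Normal(-643/252, 44/63)

-643/252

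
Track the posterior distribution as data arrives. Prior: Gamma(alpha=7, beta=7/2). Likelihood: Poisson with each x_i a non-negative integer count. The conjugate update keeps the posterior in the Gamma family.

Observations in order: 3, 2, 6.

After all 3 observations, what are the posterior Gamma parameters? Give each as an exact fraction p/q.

obs 1: x=3 → posterior Gamma(10, 9/2)
obs 2: x=2 → posterior Gamma(12, 11/2)
obs 3: x=6 → posterior Gamma(18, 13/2)

alpha=18, beta=13/2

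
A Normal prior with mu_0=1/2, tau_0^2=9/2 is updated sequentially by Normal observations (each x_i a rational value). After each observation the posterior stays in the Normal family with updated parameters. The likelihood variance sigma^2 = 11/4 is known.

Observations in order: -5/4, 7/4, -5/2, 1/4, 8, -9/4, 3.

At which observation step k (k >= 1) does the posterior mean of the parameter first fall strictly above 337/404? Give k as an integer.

k = 5

obs 1: x=-5/4 → posterior Normal(-17/29, 99/58)
obs 2: x=7/4 → posterior Normal(29/94, 99/94)
obs 3: x=-5/2 → posterior Normal(-61/130, 99/130)
obs 4: x=1/4 → posterior Normal(-26/83, 99/166)
obs 5: x=8 → posterior Normal(118/101, 99/202)
obs 6: x=-9/4 → posterior Normal(155/238, 99/238)
obs 7: x=3 → posterior Normal(263/274, 99/274)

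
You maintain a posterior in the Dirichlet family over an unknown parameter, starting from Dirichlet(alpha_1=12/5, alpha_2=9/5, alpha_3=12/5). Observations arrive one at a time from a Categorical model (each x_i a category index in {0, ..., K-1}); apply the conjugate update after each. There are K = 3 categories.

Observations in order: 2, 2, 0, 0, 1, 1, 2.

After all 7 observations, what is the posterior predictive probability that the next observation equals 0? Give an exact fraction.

obs 1: x=2 → posterior Dirichlet(12/5, 9/5, 17/5)
obs 2: x=2 → posterior Dirichlet(12/5, 9/5, 22/5)
obs 3: x=0 → posterior Dirichlet(17/5, 9/5, 22/5)
obs 4: x=0 → posterior Dirichlet(22/5, 9/5, 22/5)
obs 5: x=1 → posterior Dirichlet(22/5, 14/5, 22/5)
obs 6: x=1 → posterior Dirichlet(22/5, 19/5, 22/5)
obs 7: x=2 → posterior Dirichlet(22/5, 19/5, 27/5)

11/34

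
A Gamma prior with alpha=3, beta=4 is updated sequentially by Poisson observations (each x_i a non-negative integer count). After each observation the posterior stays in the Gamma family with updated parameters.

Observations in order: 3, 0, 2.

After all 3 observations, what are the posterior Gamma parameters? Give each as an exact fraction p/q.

obs 1: x=3 → posterior Gamma(6, 5)
obs 2: x=0 → posterior Gamma(6, 6)
obs 3: x=2 → posterior Gamma(8, 7)

alpha=8, beta=7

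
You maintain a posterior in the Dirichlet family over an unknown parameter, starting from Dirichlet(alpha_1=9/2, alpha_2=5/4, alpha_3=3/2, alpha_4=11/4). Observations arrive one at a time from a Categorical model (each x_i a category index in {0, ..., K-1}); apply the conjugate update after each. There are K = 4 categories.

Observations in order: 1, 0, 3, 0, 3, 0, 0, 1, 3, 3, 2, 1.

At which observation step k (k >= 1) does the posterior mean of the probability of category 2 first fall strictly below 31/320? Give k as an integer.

k = 6

obs 1: x=1 → posterior Dirichlet(9/2, 9/4, 3/2, 11/4)
obs 2: x=0 → posterior Dirichlet(11/2, 9/4, 3/2, 11/4)
obs 3: x=3 → posterior Dirichlet(11/2, 9/4, 3/2, 15/4)
obs 4: x=0 → posterior Dirichlet(13/2, 9/4, 3/2, 15/4)
obs 5: x=3 → posterior Dirichlet(13/2, 9/4, 3/2, 19/4)
obs 6: x=0 → posterior Dirichlet(15/2, 9/4, 3/2, 19/4)
obs 7: x=0 → posterior Dirichlet(17/2, 9/4, 3/2, 19/4)
obs 8: x=1 → posterior Dirichlet(17/2, 13/4, 3/2, 19/4)
obs 9: x=3 → posterior Dirichlet(17/2, 13/4, 3/2, 23/4)
obs 10: x=3 → posterior Dirichlet(17/2, 13/4, 3/2, 27/4)
obs 11: x=2 → posterior Dirichlet(17/2, 13/4, 5/2, 27/4)
obs 12: x=1 → posterior Dirichlet(17/2, 17/4, 5/2, 27/4)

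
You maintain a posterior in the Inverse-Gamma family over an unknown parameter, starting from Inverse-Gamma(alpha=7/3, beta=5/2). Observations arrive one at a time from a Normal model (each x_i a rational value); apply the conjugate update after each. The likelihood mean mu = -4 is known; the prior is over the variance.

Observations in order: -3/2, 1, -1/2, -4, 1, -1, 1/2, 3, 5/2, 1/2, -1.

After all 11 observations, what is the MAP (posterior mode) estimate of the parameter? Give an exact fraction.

obs 1: x=-3/2 → posterior Inverse-Gamma(17/6, 45/8)
obs 2: x=1 → posterior Inverse-Gamma(10/3, 145/8)
obs 3: x=-1/2 → posterior Inverse-Gamma(23/6, 97/4)
obs 4: x=-4 → posterior Inverse-Gamma(13/3, 97/4)
obs 5: x=1 → posterior Inverse-Gamma(29/6, 147/4)
obs 6: x=-1 → posterior Inverse-Gamma(16/3, 165/4)
obs 7: x=1/2 → posterior Inverse-Gamma(35/6, 411/8)
obs 8: x=3 → posterior Inverse-Gamma(19/3, 607/8)
obs 9: x=5/2 → posterior Inverse-Gamma(41/6, 97)
obs 10: x=1/2 → posterior Inverse-Gamma(22/3, 857/8)
obs 11: x=-1 → posterior Inverse-Gamma(47/6, 893/8)

2679/212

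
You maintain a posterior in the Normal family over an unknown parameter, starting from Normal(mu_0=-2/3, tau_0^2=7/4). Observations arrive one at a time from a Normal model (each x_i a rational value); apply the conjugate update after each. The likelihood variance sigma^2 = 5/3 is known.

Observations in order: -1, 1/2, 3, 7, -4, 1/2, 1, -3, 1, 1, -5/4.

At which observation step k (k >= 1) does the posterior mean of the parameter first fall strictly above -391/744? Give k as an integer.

k = 2

obs 1: x=-1 → posterior Normal(-103/123, 35/41)
obs 2: x=1/2 → posterior Normal(-143/372, 35/62)
obs 3: x=3 → posterior Normal(235/498, 35/83)
obs 4: x=7 → posterior Normal(1117/624, 35/104)
obs 5: x=-4 → posterior Normal(613/750, 7/25)
obs 6: x=1/2 → posterior Normal(169/219, 35/146)
obs 7: x=1 → posterior Normal(401/501, 35/167)
obs 8: x=-3 → posterior Normal(53/141, 35/188)
obs 9: x=1 → posterior Normal(25/57, 35/209)
obs 10: x=1 → posterior Normal(169/345, 7/46)
obs 11: x=-5/4 → posterior Normal(1037/3012, 35/251)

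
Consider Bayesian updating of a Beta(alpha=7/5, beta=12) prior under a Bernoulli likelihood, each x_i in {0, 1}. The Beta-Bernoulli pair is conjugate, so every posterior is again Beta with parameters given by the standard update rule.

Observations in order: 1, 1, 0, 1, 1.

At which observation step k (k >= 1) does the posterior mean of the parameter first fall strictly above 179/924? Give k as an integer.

k = 2

obs 1: x=1 → posterior Beta(12/5, 12)
obs 2: x=1 → posterior Beta(17/5, 12)
obs 3: x=0 → posterior Beta(17/5, 13)
obs 4: x=1 → posterior Beta(22/5, 13)
obs 5: x=1 → posterior Beta(27/5, 13)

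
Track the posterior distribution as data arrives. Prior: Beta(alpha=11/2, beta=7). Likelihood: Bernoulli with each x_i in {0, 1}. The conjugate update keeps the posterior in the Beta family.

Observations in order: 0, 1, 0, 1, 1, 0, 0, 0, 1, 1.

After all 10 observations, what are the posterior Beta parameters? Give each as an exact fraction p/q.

alpha=21/2, beta=12

obs 1: x=0 → posterior Beta(11/2, 8)
obs 2: x=1 → posterior Beta(13/2, 8)
obs 3: x=0 → posterior Beta(13/2, 9)
obs 4: x=1 → posterior Beta(15/2, 9)
obs 5: x=1 → posterior Beta(17/2, 9)
obs 6: x=0 → posterior Beta(17/2, 10)
obs 7: x=0 → posterior Beta(17/2, 11)
obs 8: x=0 → posterior Beta(17/2, 12)
obs 9: x=1 → posterior Beta(19/2, 12)
obs 10: x=1 → posterior Beta(21/2, 12)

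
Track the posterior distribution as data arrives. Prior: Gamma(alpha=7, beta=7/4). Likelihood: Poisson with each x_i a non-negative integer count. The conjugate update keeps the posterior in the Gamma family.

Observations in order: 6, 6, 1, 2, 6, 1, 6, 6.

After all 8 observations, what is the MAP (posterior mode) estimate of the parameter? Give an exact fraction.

obs 1: x=6 → posterior Gamma(13, 11/4)
obs 2: x=6 → posterior Gamma(19, 15/4)
obs 3: x=1 → posterior Gamma(20, 19/4)
obs 4: x=2 → posterior Gamma(22, 23/4)
obs 5: x=6 → posterior Gamma(28, 27/4)
obs 6: x=1 → posterior Gamma(29, 31/4)
obs 7: x=6 → posterior Gamma(35, 35/4)
obs 8: x=6 → posterior Gamma(41, 39/4)

160/39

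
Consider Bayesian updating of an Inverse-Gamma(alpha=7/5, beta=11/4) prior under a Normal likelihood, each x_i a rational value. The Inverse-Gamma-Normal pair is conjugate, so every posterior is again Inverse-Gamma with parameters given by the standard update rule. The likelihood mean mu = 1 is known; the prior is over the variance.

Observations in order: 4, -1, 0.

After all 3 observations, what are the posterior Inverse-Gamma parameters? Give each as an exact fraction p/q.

obs 1: x=4 → posterior Inverse-Gamma(19/10, 29/4)
obs 2: x=-1 → posterior Inverse-Gamma(12/5, 37/4)
obs 3: x=0 → posterior Inverse-Gamma(29/10, 39/4)

alpha=29/10, beta=39/4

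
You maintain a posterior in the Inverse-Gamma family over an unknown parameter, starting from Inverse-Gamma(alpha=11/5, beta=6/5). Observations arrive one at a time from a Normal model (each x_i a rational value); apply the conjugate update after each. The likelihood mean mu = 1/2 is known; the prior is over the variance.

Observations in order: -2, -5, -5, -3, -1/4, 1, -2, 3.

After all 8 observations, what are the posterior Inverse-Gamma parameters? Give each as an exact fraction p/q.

alpha=31/5, beta=7577/160

obs 1: x=-2 → posterior Inverse-Gamma(27/10, 173/40)
obs 2: x=-5 → posterior Inverse-Gamma(16/5, 389/20)
obs 3: x=-5 → posterior Inverse-Gamma(37/10, 1383/40)
obs 4: x=-3 → posterior Inverse-Gamma(21/5, 407/10)
obs 5: x=-1/4 → posterior Inverse-Gamma(47/10, 6557/160)
obs 6: x=1 → posterior Inverse-Gamma(26/5, 6577/160)
obs 7: x=-2 → posterior Inverse-Gamma(57/10, 7077/160)
obs 8: x=3 → posterior Inverse-Gamma(31/5, 7577/160)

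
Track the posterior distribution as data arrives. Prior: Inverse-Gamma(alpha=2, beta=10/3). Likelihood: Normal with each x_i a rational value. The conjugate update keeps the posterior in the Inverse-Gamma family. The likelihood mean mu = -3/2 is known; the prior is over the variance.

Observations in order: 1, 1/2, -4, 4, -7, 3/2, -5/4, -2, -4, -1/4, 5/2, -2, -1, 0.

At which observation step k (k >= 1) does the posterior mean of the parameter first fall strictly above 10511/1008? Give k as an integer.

k = 5

obs 1: x=1 → posterior Inverse-Gamma(5/2, 155/24)
obs 2: x=1/2 → posterior Inverse-Gamma(3, 203/24)
obs 3: x=-4 → posterior Inverse-Gamma(7/2, 139/12)
obs 4: x=4 → posterior Inverse-Gamma(4, 641/24)
obs 5: x=-7 → posterior Inverse-Gamma(9/2, 251/6)
obs 6: x=3/2 → posterior Inverse-Gamma(5, 139/3)
obs 7: x=-5/4 → posterior Inverse-Gamma(11/2, 4451/96)
obs 8: x=-2 → posterior Inverse-Gamma(6, 4463/96)
obs 9: x=-4 → posterior Inverse-Gamma(13/2, 4763/96)
obs 10: x=-1/4 → posterior Inverse-Gamma(7, 2419/48)
obs 11: x=5/2 → posterior Inverse-Gamma(15/2, 2803/48)
obs 12: x=-2 → posterior Inverse-Gamma(8, 2809/48)
obs 13: x=-1 → posterior Inverse-Gamma(17/2, 2815/48)
obs 14: x=0 → posterior Inverse-Gamma(9, 2869/48)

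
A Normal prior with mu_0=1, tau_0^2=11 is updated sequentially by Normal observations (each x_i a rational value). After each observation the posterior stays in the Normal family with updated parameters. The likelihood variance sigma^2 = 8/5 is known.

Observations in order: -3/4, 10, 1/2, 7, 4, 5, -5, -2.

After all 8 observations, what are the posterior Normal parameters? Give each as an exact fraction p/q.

mu_0=4157/1792, tau_0^2=11/56

obs 1: x=-3/4 → posterior Normal(-19/36, 88/63)
obs 2: x=10 → posterior Normal(2067/472, 44/59)
obs 3: x=1/2 → posterior Normal(2177/692, 88/173)
obs 4: x=7 → posterior Normal(1239/304, 22/57)
obs 5: x=4 → posterior Normal(4597/1132, 88/283)
obs 6: x=5 → posterior Normal(5697/1352, 44/169)
obs 7: x=-5 → posterior Normal(4597/1572, 88/393)
obs 8: x=-2 → posterior Normal(4157/1792, 11/56)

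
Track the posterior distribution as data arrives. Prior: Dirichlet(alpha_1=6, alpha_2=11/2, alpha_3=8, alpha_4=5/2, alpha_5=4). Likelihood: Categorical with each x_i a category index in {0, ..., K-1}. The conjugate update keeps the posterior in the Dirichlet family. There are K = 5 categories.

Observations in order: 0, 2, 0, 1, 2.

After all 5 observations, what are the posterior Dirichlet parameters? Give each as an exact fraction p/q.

obs 1: x=0 → posterior Dirichlet(7, 11/2, 8, 5/2, 4)
obs 2: x=2 → posterior Dirichlet(7, 11/2, 9, 5/2, 4)
obs 3: x=0 → posterior Dirichlet(8, 11/2, 9, 5/2, 4)
obs 4: x=1 → posterior Dirichlet(8, 13/2, 9, 5/2, 4)
obs 5: x=2 → posterior Dirichlet(8, 13/2, 10, 5/2, 4)

alpha_1=8, alpha_2=13/2, alpha_3=10, alpha_4=5/2, alpha_5=4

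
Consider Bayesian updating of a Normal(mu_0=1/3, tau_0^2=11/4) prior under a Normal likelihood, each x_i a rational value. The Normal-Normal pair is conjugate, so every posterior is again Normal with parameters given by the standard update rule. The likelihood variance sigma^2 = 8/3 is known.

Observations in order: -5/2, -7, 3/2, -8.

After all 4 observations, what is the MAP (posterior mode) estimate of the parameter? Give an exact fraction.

obs 1: x=-5/2 → posterior Normal(-431/390, 88/65)
obs 2: x=-7 → posterior Normal(-1817/588, 44/49)
obs 3: x=3/2 → posterior Normal(-760/393, 88/131)
obs 4: x=-8 → posterior Normal(-388/123, 22/41)

-388/123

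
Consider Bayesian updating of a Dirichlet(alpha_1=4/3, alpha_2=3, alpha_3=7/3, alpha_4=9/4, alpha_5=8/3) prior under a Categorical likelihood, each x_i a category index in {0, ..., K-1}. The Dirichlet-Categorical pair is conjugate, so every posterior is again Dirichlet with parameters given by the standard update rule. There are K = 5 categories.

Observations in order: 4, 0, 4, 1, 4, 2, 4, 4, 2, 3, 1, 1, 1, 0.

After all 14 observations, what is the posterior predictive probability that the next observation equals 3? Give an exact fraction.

39/307

obs 1: x=4 → posterior Dirichlet(4/3, 3, 7/3, 9/4, 11/3)
obs 2: x=0 → posterior Dirichlet(7/3, 3, 7/3, 9/4, 11/3)
obs 3: x=4 → posterior Dirichlet(7/3, 3, 7/3, 9/4, 14/3)
obs 4: x=1 → posterior Dirichlet(7/3, 4, 7/3, 9/4, 14/3)
obs 5: x=4 → posterior Dirichlet(7/3, 4, 7/3, 9/4, 17/3)
obs 6: x=2 → posterior Dirichlet(7/3, 4, 10/3, 9/4, 17/3)
obs 7: x=4 → posterior Dirichlet(7/3, 4, 10/3, 9/4, 20/3)
obs 8: x=4 → posterior Dirichlet(7/3, 4, 10/3, 9/4, 23/3)
obs 9: x=2 → posterior Dirichlet(7/3, 4, 13/3, 9/4, 23/3)
obs 10: x=3 → posterior Dirichlet(7/3, 4, 13/3, 13/4, 23/3)
obs 11: x=1 → posterior Dirichlet(7/3, 5, 13/3, 13/4, 23/3)
obs 12: x=1 → posterior Dirichlet(7/3, 6, 13/3, 13/4, 23/3)
obs 13: x=1 → posterior Dirichlet(7/3, 7, 13/3, 13/4, 23/3)
obs 14: x=0 → posterior Dirichlet(10/3, 7, 13/3, 13/4, 23/3)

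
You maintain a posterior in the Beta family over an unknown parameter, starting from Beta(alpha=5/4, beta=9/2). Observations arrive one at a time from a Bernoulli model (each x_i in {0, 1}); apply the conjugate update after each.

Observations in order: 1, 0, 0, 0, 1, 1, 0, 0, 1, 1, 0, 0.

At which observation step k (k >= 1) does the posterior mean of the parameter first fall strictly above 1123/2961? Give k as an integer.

obs 1: x=1 → posterior Beta(9/4, 9/2)
obs 2: x=0 → posterior Beta(9/4, 11/2)
obs 3: x=0 → posterior Beta(9/4, 13/2)
obs 4: x=0 → posterior Beta(9/4, 15/2)
obs 5: x=1 → posterior Beta(13/4, 15/2)
obs 6: x=1 → posterior Beta(17/4, 15/2)
obs 7: x=0 → posterior Beta(17/4, 17/2)
obs 8: x=0 → posterior Beta(17/4, 19/2)
obs 9: x=1 → posterior Beta(21/4, 19/2)
obs 10: x=1 → posterior Beta(25/4, 19/2)
obs 11: x=0 → posterior Beta(25/4, 21/2)
obs 12: x=0 → posterior Beta(25/4, 23/2)

k = 10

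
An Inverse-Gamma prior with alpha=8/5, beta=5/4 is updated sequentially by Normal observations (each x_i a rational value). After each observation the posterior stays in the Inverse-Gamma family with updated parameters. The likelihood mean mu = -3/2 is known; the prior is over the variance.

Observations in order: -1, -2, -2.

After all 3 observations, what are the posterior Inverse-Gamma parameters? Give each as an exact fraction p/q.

obs 1: x=-1 → posterior Inverse-Gamma(21/10, 11/8)
obs 2: x=-2 → posterior Inverse-Gamma(13/5, 3/2)
obs 3: x=-2 → posterior Inverse-Gamma(31/10, 13/8)

alpha=31/10, beta=13/8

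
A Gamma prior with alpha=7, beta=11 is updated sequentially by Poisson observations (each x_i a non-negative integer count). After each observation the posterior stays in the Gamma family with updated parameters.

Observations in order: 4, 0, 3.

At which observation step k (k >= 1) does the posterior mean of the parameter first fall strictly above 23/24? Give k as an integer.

k = 3

obs 1: x=4 → posterior Gamma(11, 12)
obs 2: x=0 → posterior Gamma(11, 13)
obs 3: x=3 → posterior Gamma(14, 14)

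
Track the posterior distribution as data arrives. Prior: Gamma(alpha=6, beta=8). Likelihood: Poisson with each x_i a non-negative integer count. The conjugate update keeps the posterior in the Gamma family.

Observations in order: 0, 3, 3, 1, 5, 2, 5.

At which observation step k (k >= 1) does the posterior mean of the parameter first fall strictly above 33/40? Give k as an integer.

k = 2

obs 1: x=0 → posterior Gamma(6, 9)
obs 2: x=3 → posterior Gamma(9, 10)
obs 3: x=3 → posterior Gamma(12, 11)
obs 4: x=1 → posterior Gamma(13, 12)
obs 5: x=5 → posterior Gamma(18, 13)
obs 6: x=2 → posterior Gamma(20, 14)
obs 7: x=5 → posterior Gamma(25, 15)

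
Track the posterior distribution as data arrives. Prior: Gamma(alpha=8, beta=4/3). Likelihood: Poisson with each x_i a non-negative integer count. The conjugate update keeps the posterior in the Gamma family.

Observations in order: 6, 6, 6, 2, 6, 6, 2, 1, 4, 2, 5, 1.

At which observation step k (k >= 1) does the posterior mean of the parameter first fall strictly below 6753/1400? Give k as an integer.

obs 1: x=6 → posterior Gamma(14, 7/3)
obs 2: x=6 → posterior Gamma(20, 10/3)
obs 3: x=6 → posterior Gamma(26, 13/3)
obs 4: x=2 → posterior Gamma(28, 16/3)
obs 5: x=6 → posterior Gamma(34, 19/3)
obs 6: x=6 → posterior Gamma(40, 22/3)
obs 7: x=2 → posterior Gamma(42, 25/3)
obs 8: x=1 → posterior Gamma(43, 28/3)
obs 9: x=4 → posterior Gamma(47, 31/3)
obs 10: x=2 → posterior Gamma(49, 34/3)
obs 11: x=5 → posterior Gamma(54, 37/3)
obs 12: x=1 → posterior Gamma(55, 40/3)

k = 8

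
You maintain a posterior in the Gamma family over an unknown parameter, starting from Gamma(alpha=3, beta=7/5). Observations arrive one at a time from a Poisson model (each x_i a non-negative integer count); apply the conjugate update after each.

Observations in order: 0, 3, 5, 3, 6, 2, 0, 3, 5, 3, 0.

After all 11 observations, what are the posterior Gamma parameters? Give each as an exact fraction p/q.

alpha=33, beta=62/5

obs 1: x=0 → posterior Gamma(3, 12/5)
obs 2: x=3 → posterior Gamma(6, 17/5)
obs 3: x=5 → posterior Gamma(11, 22/5)
obs 4: x=3 → posterior Gamma(14, 27/5)
obs 5: x=6 → posterior Gamma(20, 32/5)
obs 6: x=2 → posterior Gamma(22, 37/5)
obs 7: x=0 → posterior Gamma(22, 42/5)
obs 8: x=3 → posterior Gamma(25, 47/5)
obs 9: x=5 → posterior Gamma(30, 52/5)
obs 10: x=3 → posterior Gamma(33, 57/5)
obs 11: x=0 → posterior Gamma(33, 62/5)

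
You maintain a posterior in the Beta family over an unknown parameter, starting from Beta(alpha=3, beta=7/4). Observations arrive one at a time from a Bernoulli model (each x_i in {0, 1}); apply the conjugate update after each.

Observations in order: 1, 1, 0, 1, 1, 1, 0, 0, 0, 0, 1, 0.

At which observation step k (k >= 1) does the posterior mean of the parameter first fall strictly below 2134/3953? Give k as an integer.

k = 12

obs 1: x=1 → posterior Beta(4, 7/4)
obs 2: x=1 → posterior Beta(5, 7/4)
obs 3: x=0 → posterior Beta(5, 11/4)
obs 4: x=1 → posterior Beta(6, 11/4)
obs 5: x=1 → posterior Beta(7, 11/4)
obs 6: x=1 → posterior Beta(8, 11/4)
obs 7: x=0 → posterior Beta(8, 15/4)
obs 8: x=0 → posterior Beta(8, 19/4)
obs 9: x=0 → posterior Beta(8, 23/4)
obs 10: x=0 → posterior Beta(8, 27/4)
obs 11: x=1 → posterior Beta(9, 27/4)
obs 12: x=0 → posterior Beta(9, 31/4)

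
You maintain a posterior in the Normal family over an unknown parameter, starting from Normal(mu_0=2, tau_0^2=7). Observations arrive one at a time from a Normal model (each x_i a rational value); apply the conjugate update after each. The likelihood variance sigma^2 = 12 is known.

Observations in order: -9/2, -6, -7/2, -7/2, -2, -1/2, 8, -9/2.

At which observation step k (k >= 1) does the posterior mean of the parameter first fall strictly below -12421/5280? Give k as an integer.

k = 4

obs 1: x=-9/2 → posterior Normal(-15/38, 84/19)
obs 2: x=-6 → posterior Normal(-99/52, 42/13)
obs 3: x=-7/2 → posterior Normal(-74/33, 28/11)
obs 4: x=-7/2 → posterior Normal(-197/80, 21/10)
obs 5: x=-2 → posterior Normal(-225/94, 84/47)
obs 6: x=-1/2 → posterior Normal(-58/27, 14/9)
obs 7: x=8 → posterior Normal(-60/61, 84/61)
obs 8: x=-9/2 → posterior Normal(-183/136, 21/17)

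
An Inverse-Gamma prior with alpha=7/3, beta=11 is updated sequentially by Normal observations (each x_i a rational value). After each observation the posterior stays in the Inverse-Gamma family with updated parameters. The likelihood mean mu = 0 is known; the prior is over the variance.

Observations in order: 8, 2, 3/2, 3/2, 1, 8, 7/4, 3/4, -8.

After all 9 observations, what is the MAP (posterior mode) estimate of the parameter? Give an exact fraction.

5451/376

obs 1: x=8 → posterior Inverse-Gamma(17/6, 43)
obs 2: x=2 → posterior Inverse-Gamma(10/3, 45)
obs 3: x=3/2 → posterior Inverse-Gamma(23/6, 369/8)
obs 4: x=3/2 → posterior Inverse-Gamma(13/3, 189/4)
obs 5: x=1 → posterior Inverse-Gamma(29/6, 191/4)
obs 6: x=8 → posterior Inverse-Gamma(16/3, 319/4)
obs 7: x=7/4 → posterior Inverse-Gamma(35/6, 2601/32)
obs 8: x=3/4 → posterior Inverse-Gamma(19/3, 1305/16)
obs 9: x=-8 → posterior Inverse-Gamma(41/6, 1817/16)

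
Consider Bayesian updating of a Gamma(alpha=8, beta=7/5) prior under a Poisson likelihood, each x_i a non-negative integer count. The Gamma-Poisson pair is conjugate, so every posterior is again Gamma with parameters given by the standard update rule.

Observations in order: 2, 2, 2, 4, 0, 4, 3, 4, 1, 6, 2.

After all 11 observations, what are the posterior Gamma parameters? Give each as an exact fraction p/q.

alpha=38, beta=62/5

obs 1: x=2 → posterior Gamma(10, 12/5)
obs 2: x=2 → posterior Gamma(12, 17/5)
obs 3: x=2 → posterior Gamma(14, 22/5)
obs 4: x=4 → posterior Gamma(18, 27/5)
obs 5: x=0 → posterior Gamma(18, 32/5)
obs 6: x=4 → posterior Gamma(22, 37/5)
obs 7: x=3 → posterior Gamma(25, 42/5)
obs 8: x=4 → posterior Gamma(29, 47/5)
obs 9: x=1 → posterior Gamma(30, 52/5)
obs 10: x=6 → posterior Gamma(36, 57/5)
obs 11: x=2 → posterior Gamma(38, 62/5)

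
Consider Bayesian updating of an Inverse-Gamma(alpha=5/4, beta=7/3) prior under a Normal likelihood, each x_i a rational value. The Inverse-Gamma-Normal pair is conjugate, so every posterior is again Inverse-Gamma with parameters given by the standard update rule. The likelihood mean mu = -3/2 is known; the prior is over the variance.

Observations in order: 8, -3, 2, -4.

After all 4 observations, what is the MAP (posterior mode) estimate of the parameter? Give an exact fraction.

obs 1: x=8 → posterior Inverse-Gamma(7/4, 1139/24)
obs 2: x=-3 → posterior Inverse-Gamma(9/4, 583/12)
obs 3: x=2 → posterior Inverse-Gamma(11/4, 1313/24)
obs 4: x=-4 → posterior Inverse-Gamma(13/4, 347/6)

694/51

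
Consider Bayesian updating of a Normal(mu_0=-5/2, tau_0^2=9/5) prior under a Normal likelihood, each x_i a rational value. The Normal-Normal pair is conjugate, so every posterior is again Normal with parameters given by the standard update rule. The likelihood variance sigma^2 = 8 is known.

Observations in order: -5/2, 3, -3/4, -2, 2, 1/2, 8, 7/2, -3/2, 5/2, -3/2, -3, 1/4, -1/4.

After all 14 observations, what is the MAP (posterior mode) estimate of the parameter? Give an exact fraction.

obs 1: x=-5/2 → posterior Normal(-5/2, 72/49)
obs 2: x=3 → posterior Normal(-191/116, 36/29)
obs 3: x=-3/4 → posterior Normal(-409/268, 72/67)
obs 4: x=-2 → posterior Normal(-481/304, 18/19)
obs 5: x=2 → posterior Normal(-409/340, 72/85)
obs 6: x=1/2 → posterior Normal(-391/376, 36/47)
obs 7: x=8 → posterior Normal(-1/4, 72/103)
obs 8: x=7/2 → posterior Normal(23/448, 9/14)
obs 9: x=-3/2 → posterior Normal(-31/484, 72/121)
obs 10: x=5/2 → posterior Normal(59/520, 36/65)
obs 11: x=-3/2 → posterior Normal(5/556, 72/139)
obs 12: x=-3 → posterior Normal(-103/592, 18/37)
obs 13: x=1/4 → posterior Normal(-47/314, 72/157)
obs 14: x=-1/4 → posterior Normal(-103/664, 36/83)

-103/664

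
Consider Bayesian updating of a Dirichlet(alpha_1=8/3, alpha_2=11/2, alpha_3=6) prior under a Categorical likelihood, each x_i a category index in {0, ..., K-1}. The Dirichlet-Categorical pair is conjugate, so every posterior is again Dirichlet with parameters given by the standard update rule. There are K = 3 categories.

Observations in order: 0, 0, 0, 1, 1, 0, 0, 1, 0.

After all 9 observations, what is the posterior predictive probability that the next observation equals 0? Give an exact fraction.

52/139

obs 1: x=0 → posterior Dirichlet(11/3, 11/2, 6)
obs 2: x=0 → posterior Dirichlet(14/3, 11/2, 6)
obs 3: x=0 → posterior Dirichlet(17/3, 11/2, 6)
obs 4: x=1 → posterior Dirichlet(17/3, 13/2, 6)
obs 5: x=1 → posterior Dirichlet(17/3, 15/2, 6)
obs 6: x=0 → posterior Dirichlet(20/3, 15/2, 6)
obs 7: x=0 → posterior Dirichlet(23/3, 15/2, 6)
obs 8: x=1 → posterior Dirichlet(23/3, 17/2, 6)
obs 9: x=0 → posterior Dirichlet(26/3, 17/2, 6)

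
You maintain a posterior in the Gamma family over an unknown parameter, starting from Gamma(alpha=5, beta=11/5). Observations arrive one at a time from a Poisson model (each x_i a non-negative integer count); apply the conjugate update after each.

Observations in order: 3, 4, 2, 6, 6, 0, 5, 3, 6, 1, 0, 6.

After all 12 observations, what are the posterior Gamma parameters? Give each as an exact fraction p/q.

obs 1: x=3 → posterior Gamma(8, 16/5)
obs 2: x=4 → posterior Gamma(12, 21/5)
obs 3: x=2 → posterior Gamma(14, 26/5)
obs 4: x=6 → posterior Gamma(20, 31/5)
obs 5: x=6 → posterior Gamma(26, 36/5)
obs 6: x=0 → posterior Gamma(26, 41/5)
obs 7: x=5 → posterior Gamma(31, 46/5)
obs 8: x=3 → posterior Gamma(34, 51/5)
obs 9: x=6 → posterior Gamma(40, 56/5)
obs 10: x=1 → posterior Gamma(41, 61/5)
obs 11: x=0 → posterior Gamma(41, 66/5)
obs 12: x=6 → posterior Gamma(47, 71/5)

alpha=47, beta=71/5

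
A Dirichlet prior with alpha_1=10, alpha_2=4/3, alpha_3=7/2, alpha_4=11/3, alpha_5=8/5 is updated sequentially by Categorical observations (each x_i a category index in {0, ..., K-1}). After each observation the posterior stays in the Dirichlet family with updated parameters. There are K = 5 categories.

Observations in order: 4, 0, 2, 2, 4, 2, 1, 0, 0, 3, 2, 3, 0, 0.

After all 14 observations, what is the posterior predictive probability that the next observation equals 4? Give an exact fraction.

36/341

obs 1: x=4 → posterior Dirichlet(10, 4/3, 7/2, 11/3, 13/5)
obs 2: x=0 → posterior Dirichlet(11, 4/3, 7/2, 11/3, 13/5)
obs 3: x=2 → posterior Dirichlet(11, 4/3, 9/2, 11/3, 13/5)
obs 4: x=2 → posterior Dirichlet(11, 4/3, 11/2, 11/3, 13/5)
obs 5: x=4 → posterior Dirichlet(11, 4/3, 11/2, 11/3, 18/5)
obs 6: x=2 → posterior Dirichlet(11, 4/3, 13/2, 11/3, 18/5)
obs 7: x=1 → posterior Dirichlet(11, 7/3, 13/2, 11/3, 18/5)
obs 8: x=0 → posterior Dirichlet(12, 7/3, 13/2, 11/3, 18/5)
obs 9: x=0 → posterior Dirichlet(13, 7/3, 13/2, 11/3, 18/5)
obs 10: x=3 → posterior Dirichlet(13, 7/3, 13/2, 14/3, 18/5)
obs 11: x=2 → posterior Dirichlet(13, 7/3, 15/2, 14/3, 18/5)
obs 12: x=3 → posterior Dirichlet(13, 7/3, 15/2, 17/3, 18/5)
obs 13: x=0 → posterior Dirichlet(14, 7/3, 15/2, 17/3, 18/5)
obs 14: x=0 → posterior Dirichlet(15, 7/3, 15/2, 17/3, 18/5)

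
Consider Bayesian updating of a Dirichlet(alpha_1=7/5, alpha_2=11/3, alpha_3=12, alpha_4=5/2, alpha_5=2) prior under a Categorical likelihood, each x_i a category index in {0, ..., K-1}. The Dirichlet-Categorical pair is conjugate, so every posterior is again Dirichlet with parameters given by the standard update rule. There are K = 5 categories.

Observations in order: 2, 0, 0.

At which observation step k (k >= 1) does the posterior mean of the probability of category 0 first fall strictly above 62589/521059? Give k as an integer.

k = 3

obs 1: x=2 → posterior Dirichlet(7/5, 11/3, 13, 5/2, 2)
obs 2: x=0 → posterior Dirichlet(12/5, 11/3, 13, 5/2, 2)
obs 3: x=0 → posterior Dirichlet(17/5, 11/3, 13, 5/2, 2)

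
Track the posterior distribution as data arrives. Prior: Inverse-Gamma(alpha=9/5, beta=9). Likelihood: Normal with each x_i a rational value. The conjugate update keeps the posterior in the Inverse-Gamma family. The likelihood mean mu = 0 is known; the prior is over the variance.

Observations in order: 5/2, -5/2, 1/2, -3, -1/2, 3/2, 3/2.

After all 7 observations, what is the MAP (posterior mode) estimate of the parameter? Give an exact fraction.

445/126

obs 1: x=5/2 → posterior Inverse-Gamma(23/10, 97/8)
obs 2: x=-5/2 → posterior Inverse-Gamma(14/5, 61/4)
obs 3: x=1/2 → posterior Inverse-Gamma(33/10, 123/8)
obs 4: x=-3 → posterior Inverse-Gamma(19/5, 159/8)
obs 5: x=-1/2 → posterior Inverse-Gamma(43/10, 20)
obs 6: x=3/2 → posterior Inverse-Gamma(24/5, 169/8)
obs 7: x=3/2 → posterior Inverse-Gamma(53/10, 89/4)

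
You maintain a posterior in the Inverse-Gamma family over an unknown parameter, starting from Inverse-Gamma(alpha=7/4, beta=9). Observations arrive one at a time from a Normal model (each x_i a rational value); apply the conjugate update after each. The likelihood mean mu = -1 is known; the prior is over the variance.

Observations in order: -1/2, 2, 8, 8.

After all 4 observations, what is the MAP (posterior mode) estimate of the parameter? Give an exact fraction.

obs 1: x=-1/2 → posterior Inverse-Gamma(9/4, 73/8)
obs 2: x=2 → posterior Inverse-Gamma(11/4, 109/8)
obs 3: x=8 → posterior Inverse-Gamma(13/4, 433/8)
obs 4: x=8 → posterior Inverse-Gamma(15/4, 757/8)

757/38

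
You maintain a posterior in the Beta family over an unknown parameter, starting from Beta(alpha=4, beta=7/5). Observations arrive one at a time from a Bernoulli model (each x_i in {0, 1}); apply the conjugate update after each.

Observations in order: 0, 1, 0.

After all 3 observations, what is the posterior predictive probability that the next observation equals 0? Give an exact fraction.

17/42

obs 1: x=0 → posterior Beta(4, 12/5)
obs 2: x=1 → posterior Beta(5, 12/5)
obs 3: x=0 → posterior Beta(5, 17/5)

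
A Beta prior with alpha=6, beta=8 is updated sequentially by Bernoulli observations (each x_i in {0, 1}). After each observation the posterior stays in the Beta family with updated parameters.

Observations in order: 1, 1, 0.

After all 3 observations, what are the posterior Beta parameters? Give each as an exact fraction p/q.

obs 1: x=1 → posterior Beta(7, 8)
obs 2: x=1 → posterior Beta(8, 8)
obs 3: x=0 → posterior Beta(8, 9)

alpha=8, beta=9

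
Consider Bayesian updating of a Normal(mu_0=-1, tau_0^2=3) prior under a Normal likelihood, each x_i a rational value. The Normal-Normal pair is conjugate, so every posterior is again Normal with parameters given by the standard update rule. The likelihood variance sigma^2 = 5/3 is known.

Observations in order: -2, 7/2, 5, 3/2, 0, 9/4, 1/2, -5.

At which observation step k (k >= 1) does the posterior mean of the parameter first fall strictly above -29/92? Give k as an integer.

k = 2

obs 1: x=-2 → posterior Normal(-23/14, 15/14)
obs 2: x=7/2 → posterior Normal(17/46, 15/23)
obs 3: x=5 → posterior Normal(107/64, 15/32)
obs 4: x=3/2 → posterior Normal(67/41, 15/41)
obs 5: x=0 → posterior Normal(67/50, 3/10)
obs 6: x=9/4 → posterior Normal(349/236, 15/59)
obs 7: x=1/2 → posterior Normal(367/272, 15/68)
obs 8: x=-5 → posterior Normal(17/28, 15/77)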